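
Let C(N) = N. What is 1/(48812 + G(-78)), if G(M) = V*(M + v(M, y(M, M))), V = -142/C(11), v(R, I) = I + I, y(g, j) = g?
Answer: 11/570160 ≈ 1.9293e-5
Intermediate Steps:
v(R, I) = 2*I
V = -142/11 ≈ -12.909
G(M) = -426*M/11 (G(M) = -142*(M + 2*M)/11 = -426*M/11)
1/(48812 + G(-78)) = 1/(48812 - 426/11*(-78)) = 1/(48812 + 33228/11) = 1/(570160/11) = 11/570160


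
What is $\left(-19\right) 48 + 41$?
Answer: $-871$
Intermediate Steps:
$\left(-19\right) 48 + 41 = -912 + 41 = -871$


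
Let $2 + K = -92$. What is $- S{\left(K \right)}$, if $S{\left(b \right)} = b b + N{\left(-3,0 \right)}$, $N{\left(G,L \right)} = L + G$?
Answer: $-8833$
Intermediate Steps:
$K = -94$ ($K = -2 - 92 = -94$)
$N{\left(G,L \right)} = G + L$
$S{\left(b \right)} = -3 + b^{2}$ ($S{\left(b \right)} = b b + \left(-3 + 0\right) = b^{2} - 3 = -3 + b^{2}$)
$- S{\left(K \right)} = - (-3 + \left(-94\right)^{2}) = - (-3 + 8836) = \left(-1\right) 8833 = -8833$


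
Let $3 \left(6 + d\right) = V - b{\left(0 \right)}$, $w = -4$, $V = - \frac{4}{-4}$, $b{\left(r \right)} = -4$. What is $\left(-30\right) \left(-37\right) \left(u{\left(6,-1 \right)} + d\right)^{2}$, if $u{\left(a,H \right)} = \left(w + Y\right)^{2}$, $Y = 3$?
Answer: $\frac{37000}{3} \approx 12333.0$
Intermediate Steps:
$V = 1$ ($V = \left(-4\right) \left(- \frac{1}{4}\right) = 1$)
$u{\left(a,H \right)} = 1$ ($u{\left(a,H \right)} = \left(-4 + 3\right)^{2} = \left(-1\right)^{2} = 1$)
$d = - \frac{13}{3}$ ($d = -6 + \frac{1 - -4}{3} = -6 + \frac{1 + 4}{3} = -6 + \frac{1}{3} \cdot 5 = -6 + \frac{5}{3} = - \frac{13}{3} \approx -4.3333$)
$\left(-30\right) \left(-37\right) \left(u{\left(6,-1 \right)} + d\right)^{2} = \left(-30\right) \left(-37\right) \left(1 - \frac{13}{3}\right)^{2} = 1110 \left(- \frac{10}{3}\right)^{2} = 1110 \cdot \frac{100}{9} = \frac{37000}{3}$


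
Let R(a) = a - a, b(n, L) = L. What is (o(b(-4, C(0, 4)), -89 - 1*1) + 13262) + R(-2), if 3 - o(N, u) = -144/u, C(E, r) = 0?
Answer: 66317/5 ≈ 13263.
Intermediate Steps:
R(a) = 0
o(N, u) = 3 + 144/u (o(N, u) = 3 - (-144)/u = 3 + 144/u)
(o(b(-4, C(0, 4)), -89 - 1*1) + 13262) + R(-2) = ((3 + 144/(-89 - 1*1)) + 13262) + 0 = ((3 + 144/(-89 - 1)) + 13262) + 0 = ((3 + 144/(-90)) + 13262) + 0 = ((3 + 144*(-1/90)) + 13262) + 0 = ((3 - 8/5) + 13262) + 0 = (7/5 + 13262) + 0 = 66317/5 + 0 = 66317/5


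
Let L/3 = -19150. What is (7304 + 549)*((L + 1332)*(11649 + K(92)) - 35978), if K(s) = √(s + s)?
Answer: -5133934559680 - 881389308*√46 ≈ -5.1399e+12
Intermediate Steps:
L = -57450 (L = 3*(-19150) = -57450)
K(s) = √2*√s (K(s) = √(2*s) = √2*√s)
(7304 + 549)*((L + 1332)*(11649 + K(92)) - 35978) = (7304 + 549)*((-57450 + 1332)*(11649 + √2*√92) - 35978) = 7853*(-56118*(11649 + √2*(2*√23)) - 35978) = 7853*(-56118*(11649 + 2*√46) - 35978) = 7853*((-653718582 - 112236*√46) - 35978) = 7853*(-653754560 - 112236*√46) = -5133934559680 - 881389308*√46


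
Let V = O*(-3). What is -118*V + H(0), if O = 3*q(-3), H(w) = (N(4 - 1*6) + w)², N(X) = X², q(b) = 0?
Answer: 16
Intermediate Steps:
H(w) = (4 + w)² (H(w) = ((4 - 1*6)² + w)² = ((4 - 6)² + w)² = ((-2)² + w)² = (4 + w)²)
O = 0 (O = 3*0 = 0)
V = 0 (V = 0*(-3) = 0)
-118*V + H(0) = -118*0 + (4 + 0)² = 0 + 4² = 0 + 16 = 16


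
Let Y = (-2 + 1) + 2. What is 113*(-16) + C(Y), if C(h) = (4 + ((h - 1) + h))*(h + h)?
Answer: -1798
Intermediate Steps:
Y = 1 (Y = -1 + 2 = 1)
C(h) = 2*h*(3 + 2*h) (C(h) = (4 + ((-1 + h) + h))*(2*h) = (4 + (-1 + 2*h))*(2*h) = (3 + 2*h)*(2*h) = 2*h*(3 + 2*h))
113*(-16) + C(Y) = 113*(-16) + 2*1*(3 + 2*1) = -1808 + 2*1*(3 + 2) = -1808 + 2*1*5 = -1808 + 10 = -1798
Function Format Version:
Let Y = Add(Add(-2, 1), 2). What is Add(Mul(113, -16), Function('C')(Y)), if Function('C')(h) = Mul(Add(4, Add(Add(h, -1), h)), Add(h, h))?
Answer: -1798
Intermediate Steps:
Y = 1 (Y = Add(-1, 2) = 1)
Function('C')(h) = Mul(2, h, Add(3, Mul(2, h))) (Function('C')(h) = Mul(Add(4, Add(Add(-1, h), h)), Mul(2, h)) = Mul(Add(4, Add(-1, Mul(2, h))), Mul(2, h)) = Mul(Add(3, Mul(2, h)), Mul(2, h)) = Mul(2, h, Add(3, Mul(2, h))))
Add(Mul(113, -16), Function('C')(Y)) = Add(Mul(113, -16), Mul(2, 1, Add(3, Mul(2, 1)))) = Add(-1808, Mul(2, 1, Add(3, 2))) = Add(-1808, Mul(2, 1, 5)) = Add(-1808, 10) = -1798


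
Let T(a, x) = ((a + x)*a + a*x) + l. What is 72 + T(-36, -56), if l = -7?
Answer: 5393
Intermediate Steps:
T(a, x) = -7 + a*x + a*(a + x) (T(a, x) = ((a + x)*a + a*x) - 7 = (a*(a + x) + a*x) - 7 = (a*x + a*(a + x)) - 7 = -7 + a*x + a*(a + x))
72 + T(-36, -56) = 72 + (-7 + (-36)² + 2*(-36)*(-56)) = 72 + (-7 + 1296 + 4032) = 72 + 5321 = 5393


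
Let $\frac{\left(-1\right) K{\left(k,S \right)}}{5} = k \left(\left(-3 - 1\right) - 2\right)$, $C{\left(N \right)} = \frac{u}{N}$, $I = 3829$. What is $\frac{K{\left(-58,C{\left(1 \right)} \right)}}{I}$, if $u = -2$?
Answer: $- \frac{1740}{3829} \approx -0.45443$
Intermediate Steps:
$C{\left(N \right)} = - \frac{2}{N}$
$K{\left(k,S \right)} = 30 k$ ($K{\left(k,S \right)} = - 5 k \left(\left(-3 - 1\right) - 2\right) = - 5 k \left(-4 - 2\right) = - 5 k \left(-6\right) = - 5 \left(- 6 k\right) = 30 k$)
$\frac{K{\left(-58,C{\left(1 \right)} \right)}}{I} = \frac{30 \left(-58\right)}{3829} = \left(-1740\right) \frac{1}{3829} = - \frac{1740}{3829}$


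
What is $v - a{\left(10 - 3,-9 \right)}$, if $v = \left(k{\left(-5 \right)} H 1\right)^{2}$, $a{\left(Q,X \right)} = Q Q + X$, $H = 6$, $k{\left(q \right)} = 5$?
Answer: $860$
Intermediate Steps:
$a{\left(Q,X \right)} = X + Q^{2}$ ($a{\left(Q,X \right)} = Q^{2} + X = X + Q^{2}$)
$v = 900$ ($v = \left(5 \cdot 6 \cdot 1\right)^{2} = \left(30 \cdot 1\right)^{2} = 30^{2} = 900$)
$v - a{\left(10 - 3,-9 \right)} = 900 - \left(-9 + \left(10 - 3\right)^{2}\right) = 900 - \left(-9 + 7^{2}\right) = 900 - \left(-9 + 49\right) = 900 - 40 = 860$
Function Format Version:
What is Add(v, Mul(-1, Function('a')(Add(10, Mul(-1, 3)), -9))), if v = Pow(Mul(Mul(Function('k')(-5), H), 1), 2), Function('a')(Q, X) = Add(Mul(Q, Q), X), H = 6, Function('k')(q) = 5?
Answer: 860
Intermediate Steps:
Function('a')(Q, X) = Add(X, Pow(Q, 2)) (Function('a')(Q, X) = Add(Pow(Q, 2), X) = Add(X, Pow(Q, 2)))
v = 900 (v = Pow(Mul(Mul(5, 6), 1), 2) = Pow(Mul(30, 1), 2) = Pow(30, 2) = 900)
Add(v, Mul(-1, Function('a')(Add(10, Mul(-1, 3)), -9))) = Add(900, Mul(-1, Add(-9, Pow(Add(10, Mul(-1, 3)), 2)))) = Add(900, Mul(-1, Add(-9, Pow(Add(10, -3), 2)))) = Add(900, Mul(-1, Add(-9, Pow(7, 2)))) = Add(900, Mul(-1, Add(-9, 49))) = Add(900, Mul(-1, 40)) = Add(900, -40) = 860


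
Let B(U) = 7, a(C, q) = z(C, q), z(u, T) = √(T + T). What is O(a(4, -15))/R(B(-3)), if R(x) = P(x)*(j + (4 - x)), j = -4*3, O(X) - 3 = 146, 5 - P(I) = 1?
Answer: -149/60 ≈ -2.4833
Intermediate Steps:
z(u, T) = √2*√T (z(u, T) = √(2*T) = √2*√T)
P(I) = 4 (P(I) = 5 - 1*1 = 5 - 1 = 4)
a(C, q) = √2*√q
O(X) = 149 (O(X) = 3 + 146 = 149)
j = -12
R(x) = -32 - 4*x (R(x) = 4*(-12 + (4 - x)) = 4*(-8 - x) = -32 - 4*x)
O(a(4, -15))/R(B(-3)) = 149/(-32 - 4*7) = 149/(-32 - 28) = 149/(-60) = 149*(-1/60) = -149/60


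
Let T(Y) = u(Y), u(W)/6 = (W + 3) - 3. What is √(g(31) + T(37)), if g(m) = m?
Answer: √253 ≈ 15.906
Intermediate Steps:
u(W) = 6*W (u(W) = 6*((W + 3) - 3) = 6*((3 + W) - 3) = 6*W)
T(Y) = 6*Y
√(g(31) + T(37)) = √(31 + 6*37) = √(31 + 222) = √253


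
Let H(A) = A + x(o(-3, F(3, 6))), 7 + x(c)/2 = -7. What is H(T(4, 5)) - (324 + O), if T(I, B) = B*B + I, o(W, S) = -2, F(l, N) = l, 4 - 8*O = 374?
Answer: -1107/4 ≈ -276.75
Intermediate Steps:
O = -185/4 (O = 1/2 - 1/8*374 = 1/2 - 187/4 = -185/4 ≈ -46.250)
x(c) = -28 (x(c) = -14 + 2*(-7) = -14 - 14 = -28)
T(I, B) = I + B**2 (T(I, B) = B**2 + I = I + B**2)
H(A) = -28 + A (H(A) = A - 28 = -28 + A)
H(T(4, 5)) - (324 + O) = (-28 + (4 + 5**2)) - (324 - 185/4) = (-28 + (4 + 25)) - 1*1111/4 = (-28 + 29) - 1111/4 = 1 - 1111/4 = -1107/4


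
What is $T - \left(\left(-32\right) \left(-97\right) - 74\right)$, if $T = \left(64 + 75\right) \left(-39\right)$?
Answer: $-8451$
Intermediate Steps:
$T = -5421$ ($T = 139 \left(-39\right) = -5421$)
$T - \left(\left(-32\right) \left(-97\right) - 74\right) = -5421 - \left(\left(-32\right) \left(-97\right) - 74\right) = -5421 - \left(3104 - 74\right) = -5421 - 3030 = -8451$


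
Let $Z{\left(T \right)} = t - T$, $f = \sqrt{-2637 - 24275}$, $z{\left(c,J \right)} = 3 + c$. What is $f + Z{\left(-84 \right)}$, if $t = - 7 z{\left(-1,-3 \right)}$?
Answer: $70 + 116 i \sqrt{2} \approx 70.0 + 164.05 i$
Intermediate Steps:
$t = -14$ ($t = - 7 \left(3 - 1\right) = \left(-7\right) 2 = -14$)
$f = 116 i \sqrt{2}$ ($f = \sqrt{-26912} = 116 i \sqrt{2} \approx 164.05 i$)
$Z{\left(T \right)} = -14 - T$
$f + Z{\left(-84 \right)} = 116 i \sqrt{2} - -70 = 116 i \sqrt{2} + \left(-14 + 84\right) = 116 i \sqrt{2} + 70 = 70 + 116 i \sqrt{2}$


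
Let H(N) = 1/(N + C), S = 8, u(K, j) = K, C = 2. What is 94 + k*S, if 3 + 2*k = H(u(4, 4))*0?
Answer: 82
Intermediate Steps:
H(N) = 1/(2 + N) (H(N) = 1/(N + 2) = 1/(2 + N))
k = -3/2 (k = -3/2 + (0/(2 + 4))/2 = -3/2 + (0/6)/2 = -3/2 + ((1/6)*0)/2 = -3/2 + (1/2)*0 = -3/2 + 0 = -3/2 ≈ -1.5000)
94 + k*S = 94 - 3/2*8 = 94 - 12 = 82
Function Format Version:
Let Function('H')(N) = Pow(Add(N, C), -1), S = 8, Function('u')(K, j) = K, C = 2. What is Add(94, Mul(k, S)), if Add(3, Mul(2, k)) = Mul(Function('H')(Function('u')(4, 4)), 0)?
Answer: 82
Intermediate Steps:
Function('H')(N) = Pow(Add(2, N), -1) (Function('H')(N) = Pow(Add(N, 2), -1) = Pow(Add(2, N), -1))
k = Rational(-3, 2) (k = Add(Rational(-3, 2), Mul(Rational(1, 2), Mul(Pow(Add(2, 4), -1), 0))) = Add(Rational(-3, 2), Mul(Rational(1, 2), Mul(Pow(6, -1), 0))) = Add(Rational(-3, 2), Mul(Rational(1, 2), Mul(Rational(1, 6), 0))) = Add(Rational(-3, 2), Mul(Rational(1, 2), 0)) = Add(Rational(-3, 2), 0) = Rational(-3, 2) ≈ -1.5000)
Add(94, Mul(k, S)) = Add(94, Mul(Rational(-3, 2), 8)) = Add(94, -12) = 82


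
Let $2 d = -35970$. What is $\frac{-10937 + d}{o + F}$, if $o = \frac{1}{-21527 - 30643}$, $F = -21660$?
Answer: $\frac{1508860740}{1130002201} \approx 1.3353$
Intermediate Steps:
$d = -17985$ ($d = \frac{1}{2} \left(-35970\right) = -17985$)
$o = - \frac{1}{52170}$ ($o = \frac{1}{-52170} = - \frac{1}{52170} \approx -1.9168 \cdot 10^{-5}$)
$\frac{-10937 + d}{o + F} = \frac{-10937 - 17985}{- \frac{1}{52170} - 21660} = - \frac{28922}{- \frac{1130002201}{52170}} = \left(-28922\right) \left(- \frac{52170}{1130002201}\right) = \frac{1508860740}{1130002201}$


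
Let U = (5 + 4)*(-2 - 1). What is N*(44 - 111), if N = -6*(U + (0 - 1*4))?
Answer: -12462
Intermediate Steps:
U = -27 (U = 9*(-3) = -27)
N = 186 (N = -6*(-27 + (0 - 1*4)) = -6*(-27 + (0 - 4)) = -6*(-27 - 4) = -6*(-31) = 186)
N*(44 - 111) = 186*(44 - 111) = 186*(-67) = -12462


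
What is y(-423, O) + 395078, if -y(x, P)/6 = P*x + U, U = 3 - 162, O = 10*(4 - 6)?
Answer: 345272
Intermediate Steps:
O = -20 (O = 10*(-2) = -20)
U = -159
y(x, P) = 954 - 6*P*x (y(x, P) = -6*(P*x - 159) = -6*(-159 + P*x) = 954 - 6*P*x)
y(-423, O) + 395078 = (954 - 6*(-20)*(-423)) + 395078 = (954 - 50760) + 395078 = -49806 + 395078 = 345272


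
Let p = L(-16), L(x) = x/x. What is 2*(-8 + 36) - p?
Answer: 55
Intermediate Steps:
L(x) = 1
p = 1
2*(-8 + 36) - p = 2*(-8 + 36) - 1*1 = 2*28 - 1 = 56 - 1 = 55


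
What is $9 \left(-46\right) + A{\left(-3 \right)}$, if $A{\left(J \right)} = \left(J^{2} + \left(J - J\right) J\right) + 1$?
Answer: $-404$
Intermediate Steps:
$A{\left(J \right)} = 1 + J^{2}$ ($A{\left(J \right)} = \left(J^{2} + 0 J\right) + 1 = \left(J^{2} + 0\right) + 1 = J^{2} + 1 = 1 + J^{2}$)
$9 \left(-46\right) + A{\left(-3 \right)} = 9 \left(-46\right) + \left(1 + \left(-3\right)^{2}\right) = -414 + \left(1 + 9\right) = -414 + 10 = -404$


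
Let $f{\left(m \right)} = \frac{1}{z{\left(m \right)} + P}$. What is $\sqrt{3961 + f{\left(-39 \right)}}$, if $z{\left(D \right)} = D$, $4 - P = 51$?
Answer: $\frac{\sqrt{29295470}}{86} \approx 62.936$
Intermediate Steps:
$P = -47$ ($P = 4 - 51 = -47$)
$f{\left(m \right)} = \frac{1}{-47 + m}$ ($f{\left(m \right)} = \frac{1}{m - 47} = \frac{1}{-47 + m}$)
$\sqrt{3961 + f{\left(-39 \right)}} = \sqrt{3961 + \frac{1}{-47 - 39}} = \sqrt{3961 + \frac{1}{-86}} = \sqrt{3961 - \frac{1}{86}} = \sqrt{\frac{340645}{86}} = \frac{\sqrt{29295470}}{86}$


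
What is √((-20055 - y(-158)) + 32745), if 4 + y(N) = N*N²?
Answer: √3957006 ≈ 1989.2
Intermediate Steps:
y(N) = -4 + N³ (y(N) = -4 + N*N² = -4 + N³)
√((-20055 - y(-158)) + 32745) = √((-20055 - (-4 + (-158)³)) + 32745) = √((-20055 - (-4 - 3944312)) + 32745) = √((-20055 - 1*(-3944316)) + 32745) = √((-20055 + 3944316) + 32745) = √(3924261 + 32745) = √3957006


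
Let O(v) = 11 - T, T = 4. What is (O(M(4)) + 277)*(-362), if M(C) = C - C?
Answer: -102808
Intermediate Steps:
M(C) = 0
O(v) = 7 (O(v) = 11 - 1*4 = 11 - 4 = 7)
(O(M(4)) + 277)*(-362) = (7 + 277)*(-362) = 284*(-362) = -102808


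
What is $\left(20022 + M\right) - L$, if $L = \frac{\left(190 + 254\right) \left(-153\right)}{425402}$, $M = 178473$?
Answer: $\frac{42220118961}{212701} \approx 1.985 \cdot 10^{5}$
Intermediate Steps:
$L = - \frac{33966}{212701}$ ($L = 444 \left(-153\right) \frac{1}{425402} = \left(-67932\right) \frac{1}{425402} = - \frac{33966}{212701} \approx -0.15969$)
$\left(20022 + M\right) - L = \left(20022 + 178473\right) - - \frac{33966}{212701} = 198495 + \frac{33966}{212701} = \frac{42220118961}{212701}$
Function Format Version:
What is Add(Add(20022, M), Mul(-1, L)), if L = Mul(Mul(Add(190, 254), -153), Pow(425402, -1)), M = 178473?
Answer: Rational(42220118961, 212701) ≈ 1.9850e+5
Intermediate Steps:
L = Rational(-33966, 212701) (L = Mul(Mul(444, -153), Rational(1, 425402)) = Mul(-67932, Rational(1, 425402)) = Rational(-33966, 212701) ≈ -0.15969)
Add(Add(20022, M), Mul(-1, L)) = Add(Add(20022, 178473), Mul(-1, Rational(-33966, 212701))) = Add(198495, Rational(33966, 212701)) = Rational(42220118961, 212701)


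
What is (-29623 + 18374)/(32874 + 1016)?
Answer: -11249/33890 ≈ -0.33193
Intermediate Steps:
(-29623 + 18374)/(32874 + 1016) = -11249/33890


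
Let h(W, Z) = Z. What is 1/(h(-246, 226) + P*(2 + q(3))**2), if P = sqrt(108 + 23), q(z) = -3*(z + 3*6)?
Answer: -226/1813754095 + 3721*sqrt(131)/1813754095 ≈ 2.3356e-5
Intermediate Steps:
q(z) = -54 - 3*z (q(z) = -3*(z + 18) = -3*(18 + z) = -54 - 3*z)
P = sqrt(131) ≈ 11.446
1/(h(-246, 226) + P*(2 + q(3))**2) = 1/(226 + sqrt(131)*(2 + (-54 - 3*3))**2) = 1/(226 + sqrt(131)*(2 + (-54 - 9))**2) = 1/(226 + sqrt(131)*(2 - 63)**2) = 1/(226 + sqrt(131)*(-61)**2) = 1/(226 + sqrt(131)*3721) = 1/(226 + 3721*sqrt(131))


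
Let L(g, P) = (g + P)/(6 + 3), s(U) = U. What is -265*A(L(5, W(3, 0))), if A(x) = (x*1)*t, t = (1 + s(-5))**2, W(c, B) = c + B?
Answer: -33920/9 ≈ -3768.9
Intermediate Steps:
W(c, B) = B + c
L(g, P) = P/9 + g/9 (L(g, P) = (P + g)/9 = (P + g)*(1/9) = P/9 + g/9)
t = 16 (t = (1 - 5)**2 = (-4)**2 = 16)
A(x) = 16*x (A(x) = (x*1)*16 = x*16 = 16*x)
-265*A(L(5, W(3, 0))) = -4240*((0 + 3)/9 + (1/9)*5) = -4240*((1/9)*3 + 5/9) = -4240*(1/3 + 5/9) = -4240*8/9 = -265*128/9 = -33920/9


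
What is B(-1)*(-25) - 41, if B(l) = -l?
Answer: -66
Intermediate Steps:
B(-1)*(-25) - 41 = -1*(-1)*(-25) - 41 = 1*(-25) - 41 = -25 - 41 = -66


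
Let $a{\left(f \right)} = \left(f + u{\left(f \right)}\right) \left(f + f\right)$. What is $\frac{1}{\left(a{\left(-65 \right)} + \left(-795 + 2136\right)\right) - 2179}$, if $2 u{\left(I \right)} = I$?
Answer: $\frac{1}{11837} \approx 8.4481 \cdot 10^{-5}$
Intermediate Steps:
$u{\left(I \right)} = \frac{I}{2}$
$a{\left(f \right)} = 3 f^{2}$ ($a{\left(f \right)} = \left(f + \frac{f}{2}\right) \left(f + f\right) = \frac{3 f}{2} \cdot 2 f = 3 f^{2}$)
$\frac{1}{\left(a{\left(-65 \right)} + \left(-795 + 2136\right)\right) - 2179} = \frac{1}{\left(3 \left(-65\right)^{2} + \left(-795 + 2136\right)\right) - 2179} = \frac{1}{\left(3 \cdot 4225 + 1341\right) - 2179} = \frac{1}{\left(12675 + 1341\right) - 2179} = \frac{1}{14016 - 2179} = \frac{1}{11837}$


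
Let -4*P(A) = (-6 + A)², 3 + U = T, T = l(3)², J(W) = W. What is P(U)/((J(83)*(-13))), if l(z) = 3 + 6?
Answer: 1296/1079 ≈ 1.2011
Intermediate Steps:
l(z) = 9
T = 81 (T = 9² = 81)
U = 78 (U = -3 + 81 = 78)
P(A) = -(-6 + A)²/4
P(U)/((J(83)*(-13))) = (-(-6 + 78)²/4)/((83*(-13))) = -¼*72²/(-1079) = -¼*5184*(-1/1079) = -1296*(-1/1079) = 1296/1079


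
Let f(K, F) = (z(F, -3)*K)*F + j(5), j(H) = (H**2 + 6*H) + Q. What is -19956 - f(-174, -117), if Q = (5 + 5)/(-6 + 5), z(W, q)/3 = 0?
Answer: -20001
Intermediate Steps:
z(W, q) = 0 (z(W, q) = 3*0 = 0)
Q = -10 (Q = 10/(-1) = 10*(-1) = -10)
j(H) = -10 + H**2 + 6*H (j(H) = (H**2 + 6*H) - 10 = -10 + H**2 + 6*H)
f(K, F) = 45 (f(K, F) = (0*K)*F + (-10 + 5**2 + 6*5) = 0*F + (-10 + 25 + 30) = 0 + 45 = 45)
-19956 - f(-174, -117) = -19956 - 1*45 = -19956 - 45 = -20001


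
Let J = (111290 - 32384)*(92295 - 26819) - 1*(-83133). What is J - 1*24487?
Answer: 5166507902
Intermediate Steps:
J = 5166532389 (J = 78906*65476 + 83133 = 5166449256 + 83133 = 5166532389)
J - 1*24487 = 5166532389 - 1*24487 = 5166532389 - 24487 = 5166507902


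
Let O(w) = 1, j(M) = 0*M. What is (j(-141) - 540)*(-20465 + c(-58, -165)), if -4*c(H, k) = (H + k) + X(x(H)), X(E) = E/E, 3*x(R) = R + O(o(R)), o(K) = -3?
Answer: 11021130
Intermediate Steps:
j(M) = 0
x(R) = ⅓ + R/3 (x(R) = (R + 1)/3 = (1 + R)/3 = ⅓ + R/3)
X(E) = 1
c(H, k) = -¼ - H/4 - k/4 (c(H, k) = -((H + k) + 1)/4 = -(1 + H + k)/4 = -¼ - H/4 - k/4)
(j(-141) - 540)*(-20465 + c(-58, -165)) = (0 - 540)*(-20465 + (-¼ - ¼*(-58) - ¼*(-165))) = -540*(-20465 + (-¼ + 29/2 + 165/4)) = -540*(-20465 + 111/2) = -540*(-40819/2) = 11021130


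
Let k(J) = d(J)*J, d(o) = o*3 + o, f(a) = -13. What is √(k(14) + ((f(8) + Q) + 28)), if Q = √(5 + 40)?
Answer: √(799 + 3*√5) ≈ 28.385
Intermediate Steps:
Q = 3*√5 (Q = √45 = 3*√5 ≈ 6.7082)
d(o) = 4*o (d(o) = 3*o + o = 4*o)
k(J) = 4*J² (k(J) = (4*J)*J = 4*J²)
√(k(14) + ((f(8) + Q) + 28)) = √(4*14² + ((-13 + 3*√5) + 28)) = √(4*196 + (15 + 3*√5)) = √(784 + (15 + 3*√5)) = √(799 + 3*√5)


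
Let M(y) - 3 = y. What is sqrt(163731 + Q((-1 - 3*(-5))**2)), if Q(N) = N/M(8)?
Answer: sqrt(19813607)/11 ≈ 404.66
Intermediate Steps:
M(y) = 3 + y
Q(N) = N/11 (Q(N) = N/(3 + 8) = N/11)
sqrt(163731 + Q((-1 - 3*(-5))**2)) = sqrt(163731 + (-1 - 3*(-5))**2/11) = sqrt(163731 + (-1 + 15)**2/11) = sqrt(163731 + (1/11)*14**2) = sqrt(163731 + (1/11)*196) = sqrt(163731 + 196/11) = sqrt(1801237/11) = sqrt(19813607)/11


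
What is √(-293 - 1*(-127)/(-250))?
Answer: 3*I*√81530/50 ≈ 17.132*I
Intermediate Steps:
√(-293 - 1*(-127)/(-250)) = √(-293 + 127*(-1/250)) = √(-293 - 127/250) = √(-73377/250) = 3*I*√81530/50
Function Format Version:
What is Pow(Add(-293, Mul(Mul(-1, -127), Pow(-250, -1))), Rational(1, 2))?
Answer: Mul(Rational(3, 50), I, Pow(81530, Rational(1, 2))) ≈ Mul(17.132, I)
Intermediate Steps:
Pow(Add(-293, Mul(Mul(-1, -127), Pow(-250, -1))), Rational(1, 2)) = Pow(Add(-293, Mul(127, Rational(-1, 250))), Rational(1, 2)) = Pow(Add(-293, Rational(-127, 250)), Rational(1, 2)) = Pow(Rational(-73377, 250), Rational(1, 2)) = Mul(Rational(3, 50), I, Pow(81530, Rational(1, 2)))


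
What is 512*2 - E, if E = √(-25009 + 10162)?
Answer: 1024 - 7*I*√303 ≈ 1024.0 - 121.85*I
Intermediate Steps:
E = 7*I*√303 (E = √(-14847) = 7*I*√303 ≈ 121.85*I)
512*2 - E = 512*2 - 7*I*√303 = 1024 - 7*I*√303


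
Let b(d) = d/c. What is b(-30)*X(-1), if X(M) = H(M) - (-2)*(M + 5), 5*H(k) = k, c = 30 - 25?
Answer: -234/5 ≈ -46.800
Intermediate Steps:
c = 5
H(k) = k/5
b(d) = d/5
X(M) = 10 + 11*M/5 (X(M) = M/5 - (-2)*(M + 5) = M/5 - (-2)*(5 + M) = M/5 - (-10 - 2*M) = M/5 + (10 + 2*M) = 10 + 11*M/5)
b(-30)*X(-1) = ((⅕)*(-30))*(10 + (11/5)*(-1)) = -6*(10 - 11/5) = -6*39/5 = -234/5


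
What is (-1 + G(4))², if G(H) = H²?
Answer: 225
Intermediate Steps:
(-1 + G(4))² = (-1 + 4²)² = (-1 + 16)² = 15² = 225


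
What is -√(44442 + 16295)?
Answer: -√60737 ≈ -246.45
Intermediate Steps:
-√(44442 + 16295) = -√60737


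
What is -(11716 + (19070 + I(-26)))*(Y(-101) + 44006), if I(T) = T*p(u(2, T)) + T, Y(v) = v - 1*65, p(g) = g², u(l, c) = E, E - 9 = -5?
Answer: -1330280960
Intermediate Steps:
E = 4 (E = 9 - 5 = 4)
u(l, c) = 4
Y(v) = -65 + v (Y(v) = v - 65 = -65 + v)
I(T) = 17*T (I(T) = T*4² + T = T*16 + T = 16*T + T = 17*T)
-(11716 + (19070 + I(-26)))*(Y(-101) + 44006) = -(11716 + (19070 + 17*(-26)))*((-65 - 101) + 44006) = -(11716 + (19070 - 442))*(-166 + 44006) = -(11716 + 18628)*43840 = -30344*43840 = -1*1330280960 = -1330280960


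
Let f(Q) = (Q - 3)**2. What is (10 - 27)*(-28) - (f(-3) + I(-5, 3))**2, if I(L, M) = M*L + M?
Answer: -100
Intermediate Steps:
I(L, M) = M + L*M (I(L, M) = L*M + M = M + L*M)
f(Q) = (-3 + Q)**2
(10 - 27)*(-28) - (f(-3) + I(-5, 3))**2 = (10 - 27)*(-28) - ((-3 - 3)**2 + 3*(1 - 5))**2 = -17*(-28) - ((-6)**2 + 3*(-4))**2 = 476 - (36 - 12)**2 = 476 - 1*24**2 = 476 - 1*576 = 476 - 576 = -100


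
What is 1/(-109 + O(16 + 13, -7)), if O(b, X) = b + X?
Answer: -1/87 ≈ -0.011494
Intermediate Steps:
O(b, X) = X + b
1/(-109 + O(16 + 13, -7)) = 1/(-109 + (-7 + (16 + 13))) = 1/(-109 + (-7 + 29)) = 1/(-109 + 22) = 1/(-87) = -1/87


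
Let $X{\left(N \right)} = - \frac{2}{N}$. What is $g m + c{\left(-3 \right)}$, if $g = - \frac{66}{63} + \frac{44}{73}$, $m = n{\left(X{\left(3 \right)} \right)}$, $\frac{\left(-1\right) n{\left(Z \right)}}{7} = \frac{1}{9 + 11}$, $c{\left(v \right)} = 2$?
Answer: $\frac{4721}{2190} \approx 2.1557$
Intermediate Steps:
$n{\left(Z \right)} = - \frac{7}{20}$ ($n{\left(Z \right)} = - \frac{7}{9 + 11} = - \frac{7}{20}$)
$m = - \frac{7}{20} \approx -0.35$
$g = - \frac{682}{1533}$ ($g = \left(-66\right) \frac{1}{63} + 44 \cdot \frac{1}{73} = - \frac{22}{21} + \frac{44}{73} = - \frac{682}{1533} \approx -0.44488$)
$g m + c{\left(-3 \right)} = \left(- \frac{682}{1533}\right) \left(- \frac{7}{20}\right) + 2 = \frac{341}{2190} + 2 = \frac{4721}{2190}$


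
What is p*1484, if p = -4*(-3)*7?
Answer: 124656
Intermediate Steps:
p = 84 (p = 12*7 = 84)
p*1484 = 84*1484 = 124656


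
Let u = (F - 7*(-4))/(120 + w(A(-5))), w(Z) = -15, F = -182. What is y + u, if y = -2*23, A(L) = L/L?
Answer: -712/15 ≈ -47.467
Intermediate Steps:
A(L) = 1
u = -22/15 (u = (-182 - 7*(-4))/(120 - 15) = (-182 + 28)/105 = -154*1/105 = -22/15 ≈ -1.4667)
y = -46
y + u = -46 - 22/15 = -712/15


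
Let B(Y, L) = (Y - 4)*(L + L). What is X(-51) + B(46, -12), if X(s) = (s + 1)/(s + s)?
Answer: -51383/51 ≈ -1007.5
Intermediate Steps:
B(Y, L) = 2*L*(-4 + Y) (B(Y, L) = (-4 + Y)*(2*L) = 2*L*(-4 + Y))
X(s) = (1 + s)/(2*s) (X(s) = (1 + s)/((2*s)) = (1 + s)*(1/(2*s)) = (1 + s)/(2*s))
X(-51) + B(46, -12) = (½)*(1 - 51)/(-51) + 2*(-12)*(-4 + 46) = (½)*(-1/51)*(-50) + 2*(-12)*42 = 25/51 - 1008 = -51383/51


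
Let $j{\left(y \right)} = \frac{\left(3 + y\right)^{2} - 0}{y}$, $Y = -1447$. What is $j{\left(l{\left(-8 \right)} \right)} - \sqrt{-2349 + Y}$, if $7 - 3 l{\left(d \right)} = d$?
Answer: $\frac{64}{5} - 2 i \sqrt{949} \approx 12.8 - 61.612 i$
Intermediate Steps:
$l{\left(d \right)} = \frac{7}{3} - \frac{d}{3}$
$j{\left(y \right)} = \frac{\left(3 + y\right)^{2}}{y}$ ($j{\left(y \right)} = \frac{\left(3 + y\right)^{2} + 0}{y} = \frac{\left(3 + y\right)^{2}}{y}$)
$j{\left(l{\left(-8 \right)} \right)} - \sqrt{-2349 + Y} = \frac{\left(3 + \left(\frac{7}{3} - - \frac{8}{3}\right)\right)^{2}}{\frac{7}{3} - - \frac{8}{3}} - \sqrt{-2349 - 1447} = \frac{\left(3 + \left(\frac{7}{3} + \frac{8}{3}\right)\right)^{2}}{\frac{7}{3} + \frac{8}{3}} - \sqrt{-3796} = \frac{\left(3 + 5\right)^{2}}{5} - 2 i \sqrt{949} = \frac{8^{2}}{5} - 2 i \sqrt{949} = \frac{1}{5} \cdot 64 - 2 i \sqrt{949} = \frac{64}{5} - 2 i \sqrt{949}$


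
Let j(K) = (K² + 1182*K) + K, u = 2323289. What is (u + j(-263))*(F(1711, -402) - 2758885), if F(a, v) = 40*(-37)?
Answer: -5745227725085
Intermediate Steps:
F(a, v) = -1480
j(K) = K² + 1183*K
(u + j(-263))*(F(1711, -402) - 2758885) = (2323289 - 263*(1183 - 263))*(-1480 - 2758885) = (2323289 - 263*920)*(-2760365) = (2323289 - 241960)*(-2760365) = 2081329*(-2760365) = -5745227725085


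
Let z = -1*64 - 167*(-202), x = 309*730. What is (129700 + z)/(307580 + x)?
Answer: 16337/53315 ≈ 0.30642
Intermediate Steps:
x = 225570
z = 33670 (z = -64 + 33734 = 33670)
(129700 + z)/(307580 + x) = (129700 + 33670)/(307580 + 225570) = 163370/533150 = 163370*(1/533150) = 16337/53315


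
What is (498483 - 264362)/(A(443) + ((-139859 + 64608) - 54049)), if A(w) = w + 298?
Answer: -234121/128559 ≈ -1.8211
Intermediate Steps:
A(w) = 298 + w
(498483 - 264362)/(A(443) + ((-139859 + 64608) - 54049)) = (498483 - 264362)/((298 + 443) + ((-139859 + 64608) - 54049)) = 234121/(741 + (-75251 - 54049)) = 234121/(741 - 129300) = 234121/(-128559) = 234121*(-1/128559) = -234121/128559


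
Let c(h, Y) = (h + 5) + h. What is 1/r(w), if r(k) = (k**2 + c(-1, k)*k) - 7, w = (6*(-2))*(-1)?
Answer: 1/173 ≈ 0.0057803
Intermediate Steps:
c(h, Y) = 5 + 2*h (c(h, Y) = (5 + h) + h = 5 + 2*h)
w = 12 (w = -12*(-1) = 12)
r(k) = -7 + k**2 + 3*k (r(k) = (k**2 + (5 + 2*(-1))*k) - 7 = (k**2 + (5 - 2)*k) - 7 = (k**2 + 3*k) - 7 = -7 + k**2 + 3*k)
1/r(w) = 1/(-7 + 12**2 + 3*12) = 1/(-7 + 144 + 36) = 1/173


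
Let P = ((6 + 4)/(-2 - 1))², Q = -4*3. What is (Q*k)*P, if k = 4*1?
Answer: -1600/3 ≈ -533.33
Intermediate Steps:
Q = -12
P = 100/9 (P = (10/(-3))² = (10*(-⅓))² = (-10/3)² = 100/9 ≈ 11.111)
k = 4
(Q*k)*P = -12*4*(100/9) = -48*100/9 = -1600/3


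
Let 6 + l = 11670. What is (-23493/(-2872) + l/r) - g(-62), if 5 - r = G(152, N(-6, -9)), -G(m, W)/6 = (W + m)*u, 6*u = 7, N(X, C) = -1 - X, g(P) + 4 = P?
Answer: 5597931/66056 ≈ 84.745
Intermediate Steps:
g(P) = -4 + P
u = 7/6 (u = (⅙)*7 = 7/6 ≈ 1.1667)
l = 11664 (l = -6 + 11670 = 11664)
G(m, W) = -7*W - 7*m (G(m, W) = -6*(W + m)*7/6 = -6*(7*W/6 + 7*m/6) = -7*W - 7*m)
r = 1104 (r = 5 - (-7*(-1 - 1*(-6)) - 7*152) = 5 - (-7*(-1 + 6) - 1064) = 5 - (-7*5 - 1064) = 5 - (-35 - 1064) = 5 - 1*(-1099) = 5 + 1099 = 1104)
(-23493/(-2872) + l/r) - g(-62) = (-23493/(-2872) + 11664/1104) - (-4 - 62) = (-23493*(-1/2872) + 11664*(1/1104)) - 1*(-66) = (23493/2872 + 243/23) + 66 = 1238235/66056 + 66 = 5597931/66056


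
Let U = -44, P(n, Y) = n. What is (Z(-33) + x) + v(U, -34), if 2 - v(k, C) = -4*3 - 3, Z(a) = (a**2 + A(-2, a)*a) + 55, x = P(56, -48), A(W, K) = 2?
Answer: 1151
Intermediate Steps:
x = 56
Z(a) = 55 + a**2 + 2*a (Z(a) = (a**2 + 2*a) + 55 = 55 + a**2 + 2*a)
v(k, C) = 17 (v(k, C) = 2 - (-4*3 - 3) = 2 - (-12 - 3) = 2 - 1*(-15) = 2 + 15 = 17)
(Z(-33) + x) + v(U, -34) = ((55 + (-33)**2 + 2*(-33)) + 56) + 17 = ((55 + 1089 - 66) + 56) + 17 = (1078 + 56) + 17 = 1134 + 17 = 1151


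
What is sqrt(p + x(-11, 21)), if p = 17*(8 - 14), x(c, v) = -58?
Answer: 4*I*sqrt(10) ≈ 12.649*I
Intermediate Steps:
p = -102 (p = 17*(-6) = -102)
sqrt(p + x(-11, 21)) = sqrt(-102 - 58) = sqrt(-160) = 4*I*sqrt(10)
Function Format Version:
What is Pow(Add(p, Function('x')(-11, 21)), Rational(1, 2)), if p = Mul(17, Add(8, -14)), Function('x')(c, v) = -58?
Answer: Mul(4, I, Pow(10, Rational(1, 2))) ≈ Mul(12.649, I)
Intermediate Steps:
p = -102 (p = Mul(17, -6) = -102)
Pow(Add(p, Function('x')(-11, 21)), Rational(1, 2)) = Pow(Add(-102, -58), Rational(1, 2)) = Pow(-160, Rational(1, 2)) = Mul(4, I, Pow(10, Rational(1, 2)))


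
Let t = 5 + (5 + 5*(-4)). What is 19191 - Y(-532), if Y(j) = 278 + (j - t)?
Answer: 19435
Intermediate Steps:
t = -10 (t = 5 + (5 - 20) = 5 - 15 = -10)
Y(j) = 288 + j (Y(j) = 278 + (j - 1*(-10)) = 278 + (j + 10) = 278 + (10 + j) = 288 + j)
19191 - Y(-532) = 19191 - (288 - 532) = 19191 - 1*(-244) = 19191 + 244 = 19435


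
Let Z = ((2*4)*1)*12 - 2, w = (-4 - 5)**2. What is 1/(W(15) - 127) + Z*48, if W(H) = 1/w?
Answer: 46410351/10286 ≈ 4512.0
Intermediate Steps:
w = 81 (w = (-9)**2 = 81)
W(H) = 1/81
Z = 94 (Z = (8*1)*12 - 2 = 8*12 - 2 = 96 - 2 = 94)
1/(W(15) - 127) + Z*48 = 1/(1/81 - 127) + 94*48 = 1/(-10286/81) + 4512 = -81/10286 + 4512 = 46410351/10286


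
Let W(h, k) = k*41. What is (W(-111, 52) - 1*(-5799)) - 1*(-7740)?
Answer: 15671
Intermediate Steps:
W(h, k) = 41*k
(W(-111, 52) - 1*(-5799)) - 1*(-7740) = (41*52 - 1*(-5799)) - 1*(-7740) = (2132 + 5799) + 7740 = 7931 + 7740 = 15671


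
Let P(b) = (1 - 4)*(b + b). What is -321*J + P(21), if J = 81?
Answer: -26127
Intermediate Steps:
P(b) = -6*b
-321*J + P(21) = -321*81 - 6*21 = -26001 - 126 = -26127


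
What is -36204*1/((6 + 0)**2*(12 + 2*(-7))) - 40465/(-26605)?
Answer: 16102015/31926 ≈ 504.35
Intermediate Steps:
-36204*1/((6 + 0)**2*(12 + 2*(-7))) - 40465/(-26605) = -36204*1/(36*(12 - 14)) - 40465*(-1/26605) = -36204/(36*(-2)) + 8093/5321 = -36204/(-72) + 8093/5321 = -36204*(-1/72) + 8093/5321 = 3017/6 + 8093/5321 = 16102015/31926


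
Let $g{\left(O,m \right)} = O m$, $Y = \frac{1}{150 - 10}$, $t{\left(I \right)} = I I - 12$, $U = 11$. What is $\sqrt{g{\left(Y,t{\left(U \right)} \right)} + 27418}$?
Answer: $\frac{\sqrt{134352015}}{70} \approx 165.59$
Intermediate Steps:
$t{\left(I \right)} = -12 + I^{2}$ ($t{\left(I \right)} = I^{2} - 12 = -12 + I^{2}$)
$Y = \frac{1}{140} \approx 0.0071429$
$\sqrt{g{\left(Y,t{\left(U \right)} \right)} + 27418} = \sqrt{\frac{-12 + 11^{2}}{140} + 27418} = \sqrt{\frac{-12 + 121}{140} + 27418} = \sqrt{\frac{1}{140} \cdot 109 + 27418} = \sqrt{\frac{109}{140} + 27418} = \sqrt{\frac{3838629}{140}} = \frac{\sqrt{134352015}}{70}$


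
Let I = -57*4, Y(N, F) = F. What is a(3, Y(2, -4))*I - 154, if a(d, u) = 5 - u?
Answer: -2206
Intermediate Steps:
I = -228
a(3, Y(2, -4))*I - 154 = (5 - 1*(-4))*(-228) - 154 = (5 + 4)*(-228) - 154 = 9*(-228) - 154 = -2052 - 154 = -2206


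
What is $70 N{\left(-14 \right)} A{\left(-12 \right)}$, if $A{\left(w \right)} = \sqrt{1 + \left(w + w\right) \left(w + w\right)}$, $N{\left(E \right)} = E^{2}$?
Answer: $13720 \sqrt{577} \approx 3.2957 \cdot 10^{5}$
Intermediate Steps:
$A{\left(w \right)} = \sqrt{1 + 4 w^{2}}$ ($A{\left(w \right)} = \sqrt{1 + 2 w 2 w} = \sqrt{1 + 4 w^{2}}$)
$70 N{\left(-14 \right)} A{\left(-12 \right)} = 70 \left(-14\right)^{2} \sqrt{1 + 4 \left(-12\right)^{2}} = 70 \cdot 196 \sqrt{1 + 4 \cdot 144} = 13720 \sqrt{1 + 576} = 13720 \sqrt{577}$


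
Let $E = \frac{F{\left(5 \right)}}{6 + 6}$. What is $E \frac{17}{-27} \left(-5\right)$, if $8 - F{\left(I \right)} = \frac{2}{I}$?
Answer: $\frac{323}{162} \approx 1.9938$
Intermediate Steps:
$F{\left(I \right)} = 8 - \frac{2}{I}$
$E = \frac{19}{30}$ ($E = \frac{8 - \frac{2}{5}}{6 + 6} = \frac{8 - \frac{2}{5}}{12} = \left(8 - \frac{2}{5}\right) \frac{1}{12} = \frac{38}{5} \cdot \frac{1}{12} = \frac{19}{30} \approx 0.63333$)
$E \frac{17}{-27} \left(-5\right) = \frac{19 \frac{17}{-27}}{30} \left(-5\right) = \frac{19 \cdot 17 \left(- \frac{1}{27}\right)}{30} \left(-5\right) = \frac{19}{30} \left(- \frac{17}{27}\right) \left(-5\right) = \left(- \frac{323}{810}\right) \left(-5\right) = \frac{323}{162}$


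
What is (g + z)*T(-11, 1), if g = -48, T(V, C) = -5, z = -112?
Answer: 800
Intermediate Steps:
(g + z)*T(-11, 1) = (-48 - 112)*(-5) = -160*(-5) = 800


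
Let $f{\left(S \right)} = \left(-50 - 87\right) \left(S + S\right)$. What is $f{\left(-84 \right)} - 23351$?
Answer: $-335$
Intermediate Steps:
$f{\left(S \right)} = - 274 S$ ($f{\left(S \right)} = - 137 \cdot 2 S = - 274 S$)
$f{\left(-84 \right)} - 23351 = \left(-274\right) \left(-84\right) - 23351 = 23016 - 23351 = -335$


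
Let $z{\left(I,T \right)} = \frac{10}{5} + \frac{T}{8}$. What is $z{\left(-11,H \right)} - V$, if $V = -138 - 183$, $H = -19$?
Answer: $\frac{2565}{8} \approx 320.63$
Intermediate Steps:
$z{\left(I,T \right)} = 2 + \frac{T}{8}$ ($z{\left(I,T \right)} = 10 \cdot \frac{1}{5} + T \frac{1}{8} = 2 + \frac{T}{8}$)
$V = -321$
$z{\left(-11,H \right)} - V = \left(2 + \frac{1}{8} \left(-19\right)\right) - -321 = \left(2 - \frac{19}{8}\right) + 321 = - \frac{3}{8} + 321 = \frac{2565}{8}$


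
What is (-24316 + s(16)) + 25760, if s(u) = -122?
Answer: 1322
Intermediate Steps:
(-24316 + s(16)) + 25760 = (-24316 - 122) + 25760 = -24438 + 25760 = 1322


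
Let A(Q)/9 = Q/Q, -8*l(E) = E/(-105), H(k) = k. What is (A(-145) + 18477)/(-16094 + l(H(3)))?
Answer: -5176080/4506319 ≈ -1.1486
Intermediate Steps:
l(E) = E/840 (l(E) = -E/(8*(-105)) = -E*(-1)/(8*105) = -(-1)*E/840 = E/840)
A(Q) = 9 (A(Q) = 9*(Q/Q) = 9*1 = 9)
(A(-145) + 18477)/(-16094 + l(H(3))) = (9 + 18477)/(-16094 + (1/840)*3) = 18486/(-16094 + 1/280) = 18486/(-4506319/280) = 18486*(-280/4506319) = -5176080/4506319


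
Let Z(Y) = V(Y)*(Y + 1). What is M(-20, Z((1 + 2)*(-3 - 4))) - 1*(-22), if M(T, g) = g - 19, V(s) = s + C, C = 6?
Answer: 303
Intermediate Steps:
V(s) = 6 + s (V(s) = s + 6 = 6 + s)
Z(Y) = (1 + Y)*(6 + Y) (Z(Y) = (6 + Y)*(Y + 1) = (6 + Y)*(1 + Y) = (1 + Y)*(6 + Y))
M(T, g) = -19 + g
M(-20, Z((1 + 2)*(-3 - 4))) - 1*(-22) = (-19 + (1 + (1 + 2)*(-3 - 4))*(6 + (1 + 2)*(-3 - 4))) - 1*(-22) = (-19 + (1 + 3*(-7))*(6 + 3*(-7))) + 22 = (-19 + (1 - 21)*(6 - 21)) + 22 = (-19 - 20*(-15)) + 22 = (-19 + 300) + 22 = 281 + 22 = 303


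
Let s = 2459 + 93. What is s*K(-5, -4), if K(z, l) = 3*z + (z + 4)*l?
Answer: -28072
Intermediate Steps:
s = 2552
K(z, l) = 3*z + l*(4 + z) (K(z, l) = 3*z + (4 + z)*l = 3*z + l*(4 + z))
s*K(-5, -4) = 2552*(3*(-5) + 4*(-4) - 4*(-5)) = 2552*(-15 - 16 + 20) = 2552*(-11) = -28072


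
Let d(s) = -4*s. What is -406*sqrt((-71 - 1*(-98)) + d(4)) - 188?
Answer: -188 - 406*sqrt(11) ≈ -1534.5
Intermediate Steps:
-406*sqrt((-71 - 1*(-98)) + d(4)) - 188 = -406*sqrt((-71 - 1*(-98)) - 4*4) - 188 = -406*sqrt((-71 + 98) - 16) - 188 = -406*sqrt(27 - 16) - 188 = -406*sqrt(11) - 188 = -188 - 406*sqrt(11)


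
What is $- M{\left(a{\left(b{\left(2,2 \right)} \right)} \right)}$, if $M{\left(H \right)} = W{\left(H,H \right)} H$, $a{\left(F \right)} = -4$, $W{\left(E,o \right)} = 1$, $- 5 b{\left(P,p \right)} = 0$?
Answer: $4$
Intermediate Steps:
$b{\left(P,p \right)} = 0$ ($b{\left(P,p \right)} = \left(- \frac{1}{5}\right) 0 = 0$)
$M{\left(H \right)} = H$ ($M{\left(H \right)} = 1 H = H$)
$- M{\left(a{\left(b{\left(2,2 \right)} \right)} \right)} = \left(-1\right) \left(-4\right) = 4$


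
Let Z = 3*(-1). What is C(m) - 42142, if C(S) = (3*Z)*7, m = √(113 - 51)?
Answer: -42205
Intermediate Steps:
Z = -3
m = √62 ≈ 7.8740
C(S) = -63 (C(S) = (3*(-3))*7 = -9*7 = -63)
C(m) - 42142 = -63 - 42142 = -42205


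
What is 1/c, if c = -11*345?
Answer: -1/3795 ≈ -0.00026350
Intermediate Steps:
c = -3795 (c = -1*3795 = -3795)
1/c = 1/(-3795) = -1/3795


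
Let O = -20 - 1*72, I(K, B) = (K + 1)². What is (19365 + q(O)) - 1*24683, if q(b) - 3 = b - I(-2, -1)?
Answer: -5408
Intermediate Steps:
I(K, B) = (1 + K)²
O = -92 (O = -20 - 72 = -92)
q(b) = 2 + b (q(b) = 3 + (b - (1 - 2)²) = 3 + (b - 1*(-1)²) = 3 + (b - 1*1) = 3 + (b - 1) = 3 + (-1 + b) = 2 + b)
(19365 + q(O)) - 1*24683 = (19365 + (2 - 92)) - 1*24683 = (19365 - 90) - 24683 = 19275 - 24683 = -5408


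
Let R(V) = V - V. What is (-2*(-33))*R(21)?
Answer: 0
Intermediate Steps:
R(V) = 0
(-2*(-33))*R(21) = -2*(-33)*0 = 66*0 = 0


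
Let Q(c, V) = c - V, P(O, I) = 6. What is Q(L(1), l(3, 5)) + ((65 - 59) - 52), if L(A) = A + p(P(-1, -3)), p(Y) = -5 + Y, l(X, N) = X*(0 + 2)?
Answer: -50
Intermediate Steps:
l(X, N) = 2*X (l(X, N) = X*2 = 2*X)
L(A) = 1 + A (L(A) = A + (-5 + 6) = A + 1 = 1 + A)
Q(L(1), l(3, 5)) + ((65 - 59) - 52) = ((1 + 1) - 2*3) + ((65 - 59) - 52) = (2 - 1*6) + (6 - 52) = (2 - 6) - 46 = -4 - 46 = -50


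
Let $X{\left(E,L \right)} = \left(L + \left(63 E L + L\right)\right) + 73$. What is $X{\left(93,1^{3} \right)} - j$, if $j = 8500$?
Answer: $-2566$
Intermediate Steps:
$X{\left(E,L \right)} = 73 + 2 L + 63 E L$ ($X{\left(E,L \right)} = \left(L + \left(63 E L + L\right)\right) + 73 = \left(L + \left(L + 63 E L\right)\right) + 73 = \left(2 L + 63 E L\right) + 73 = 73 + 2 L + 63 E L$)
$X{\left(93,1^{3} \right)} - j = \left(73 + 2 \cdot 1^{3} + 63 \cdot 93 \cdot 1^{3}\right) - 8500 = \left(73 + 2 \cdot 1 + 63 \cdot 93 \cdot 1\right) - 8500 = \left(73 + 2 + 5859\right) - 8500 = 5934 - 8500 = -2566$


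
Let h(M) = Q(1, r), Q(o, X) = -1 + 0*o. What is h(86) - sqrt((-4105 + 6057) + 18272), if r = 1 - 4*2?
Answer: -1 - 16*sqrt(79) ≈ -143.21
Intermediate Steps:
r = -7 (r = 1 - 8 = -7)
Q(o, X) = -1 (Q(o, X) = -1 + 0 = -1)
h(M) = -1
h(86) - sqrt((-4105 + 6057) + 18272) = -1 - sqrt((-4105 + 6057) + 18272) = -1 - sqrt(1952 + 18272) = -1 - sqrt(20224) = -1 - 16*sqrt(79)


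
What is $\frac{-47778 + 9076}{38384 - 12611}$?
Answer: $- \frac{38702}{25773} \approx -1.5016$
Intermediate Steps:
$\frac{-47778 + 9076}{38384 - 12611} = - \frac{38702}{25773}$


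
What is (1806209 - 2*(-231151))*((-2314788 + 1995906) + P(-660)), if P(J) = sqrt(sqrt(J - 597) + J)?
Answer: -723387324702 + 2268511*sqrt(-660 + I*sqrt(1257)) ≈ -7.2339e+11 + 5.83e+7*I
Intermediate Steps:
P(J) = sqrt(J + sqrt(-597 + J)) (P(J) = sqrt(sqrt(-597 + J) + J) = sqrt(J + sqrt(-597 + J)))
(1806209 - 2*(-231151))*((-2314788 + 1995906) + P(-660)) = (1806209 - 2*(-231151))*((-2314788 + 1995906) + sqrt(-660 + sqrt(-597 - 660))) = (1806209 + 462302)*(-318882 + sqrt(-660 + sqrt(-1257))) = 2268511*(-318882 + sqrt(-660 + I*sqrt(1257))) = -723387324702 + 2268511*sqrt(-660 + I*sqrt(1257))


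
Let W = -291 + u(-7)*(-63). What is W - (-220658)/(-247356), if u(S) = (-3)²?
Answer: -106226053/123678 ≈ -858.89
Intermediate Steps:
u(S) = 9
W = -858 (W = -291 + 9*(-63) = -291 - 567 = -858)
W - (-220658)/(-247356) = -858 - (-220658)/(-247356) = -858 - (-220658)*(-1)/247356 = -858 - 1*110329/123678 = -858 - 110329/123678 = -106226053/123678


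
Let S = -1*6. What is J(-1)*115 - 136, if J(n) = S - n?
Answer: -711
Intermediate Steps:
S = -6
J(n) = -6 - n
J(-1)*115 - 136 = (-6 - 1*(-1))*115 - 136 = (-6 + 1)*115 - 136 = -5*115 - 136 = -575 - 136 = -711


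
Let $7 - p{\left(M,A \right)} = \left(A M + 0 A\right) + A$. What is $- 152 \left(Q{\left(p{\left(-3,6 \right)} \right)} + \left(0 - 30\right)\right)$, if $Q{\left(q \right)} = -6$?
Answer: $5472$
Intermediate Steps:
$p{\left(M,A \right)} = 7 - A - A M$ ($p{\left(M,A \right)} = 7 - \left(\left(A M + 0 A\right) + A\right) = 7 - \left(\left(A M + 0\right) + A\right) = 7 - \left(A M + A\right) = 7 - \left(A + A M\right) = 7 - A - A M$)
$- 152 \left(Q{\left(p{\left(-3,6 \right)} \right)} + \left(0 - 30\right)\right) = - 152 \left(-6 + \left(0 - 30\right)\right) = - 152 \left(-6 - 30\right) = \left(-152\right) \left(-36\right) = 5472$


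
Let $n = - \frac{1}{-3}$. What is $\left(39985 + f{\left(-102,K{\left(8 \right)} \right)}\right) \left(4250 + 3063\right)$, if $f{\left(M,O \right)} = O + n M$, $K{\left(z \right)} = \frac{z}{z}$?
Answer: $292168976$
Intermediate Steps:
$K{\left(z \right)} = 1$
$n = \frac{1}{3}$ ($n = \left(-1\right) \left(- \frac{1}{3}\right) = \frac{1}{3} \approx 0.33333$)
$f{\left(M,O \right)} = O + \frac{M}{3}$
$\left(39985 + f{\left(-102,K{\left(8 \right)} \right)}\right) \left(4250 + 3063\right) = \left(39985 + \left(1 + \frac{1}{3} \left(-102\right)\right)\right) \left(4250 + 3063\right) = \left(39985 + \left(1 - 34\right)\right) 7313 = \left(39985 - 33\right) 7313 = 39952 \cdot 7313 = 292168976$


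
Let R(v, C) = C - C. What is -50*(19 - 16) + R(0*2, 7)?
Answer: -150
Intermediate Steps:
R(v, C) = 0
-50*(19 - 16) + R(0*2, 7) = -50*(19 - 16) + 0 = -50*3 + 0 = -150 + 0 = -150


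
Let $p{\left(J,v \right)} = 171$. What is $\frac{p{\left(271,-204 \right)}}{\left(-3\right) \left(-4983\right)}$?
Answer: $\frac{19}{1661} \approx 0.011439$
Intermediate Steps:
$\frac{p{\left(271,-204 \right)}}{\left(-3\right) \left(-4983\right)} = \frac{171}{\left(-3\right) \left(-4983\right)} = \frac{171}{14949} = 171 \cdot \frac{1}{14949} = \frac{19}{1661}$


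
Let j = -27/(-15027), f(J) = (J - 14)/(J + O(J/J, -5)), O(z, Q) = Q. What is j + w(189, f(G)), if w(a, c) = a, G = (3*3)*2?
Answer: 946710/5009 ≈ 189.00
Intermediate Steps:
G = 18 (G = 9*2 = 18)
f(J) = (-14 + J)/(-5 + J) (f(J) = (J - 14)/(J - 5) = (-14 + J)/(-5 + J))
j = 9/5009 (j = -27*(-1/15027) = 9/5009 ≈ 0.0017968)
j + w(189, f(G)) = 9/5009 + 189 = 946710/5009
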